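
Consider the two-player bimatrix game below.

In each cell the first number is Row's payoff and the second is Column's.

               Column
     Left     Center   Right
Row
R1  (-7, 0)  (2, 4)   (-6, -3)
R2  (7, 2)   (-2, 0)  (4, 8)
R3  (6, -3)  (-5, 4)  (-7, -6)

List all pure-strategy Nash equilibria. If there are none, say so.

(R1, Left): Row can switch to R2 (-7 → 7). Not NE.
(R1, Center): Row gets 2, best alternative -2; Column gets 4, best alternative 0. No profitable deviation — NE.
(R1, Right): Row can switch to R2 (-6 → 4). Not NE.
(R2, Left): Column can switch to Right (2 → 8). Not NE.
(R2, Center): Row can switch to R1 (-2 → 2). Not NE.
(R2, Right): Row gets 4, best alternative -6; Column gets 8, best alternative 2. No profitable deviation — NE.
(R3, Left): Row can switch to R2 (6 → 7). Not NE.
(R3, Center): Row can switch to R1 (-5 → 2). Not NE.
(The remaining 1 profile has a profitable deviation by the same check.)

(R1, Center); (R2, Right)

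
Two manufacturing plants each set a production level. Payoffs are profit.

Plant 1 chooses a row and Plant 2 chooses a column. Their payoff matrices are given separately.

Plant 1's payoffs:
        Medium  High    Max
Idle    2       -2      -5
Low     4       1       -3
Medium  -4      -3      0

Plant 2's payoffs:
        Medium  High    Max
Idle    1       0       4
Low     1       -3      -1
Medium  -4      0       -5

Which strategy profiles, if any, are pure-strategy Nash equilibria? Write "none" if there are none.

Pure NE: (Low, Medium)

Plant 1 against Medium: payoffs 2, 4, -4 → best response Low.
Plant 1 against High: payoffs -2, 1, -3 → best response Low.
Plant 1 against Max: payoffs -5, -3, 0 → best response Medium.
Plant 2 against Idle: payoffs 1, 0, 4 → best response Max.
Plant 2 against Low: payoffs 1, -3, -1 → best response Medium.
Plant 2 against Medium: payoffs -4, 0, -5 → best response High.
Mutual best responses: (Low, Medium).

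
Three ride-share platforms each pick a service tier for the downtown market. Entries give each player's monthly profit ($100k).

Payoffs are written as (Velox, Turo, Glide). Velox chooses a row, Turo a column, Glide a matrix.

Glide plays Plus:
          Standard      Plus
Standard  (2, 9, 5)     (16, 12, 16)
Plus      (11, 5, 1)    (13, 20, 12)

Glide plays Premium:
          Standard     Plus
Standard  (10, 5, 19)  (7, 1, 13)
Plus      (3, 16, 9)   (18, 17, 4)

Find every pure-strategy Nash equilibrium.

The pure Nash equilibria are (Standard, Standard, Premium), (Standard, Plus, Plus).

Check each profile: it is a Nash equilibrium iff no player can strictly gain by switching unilaterally.
(Standard, Standard, Plus): Velox can switch to Plus (2 → 11). Not NE.
(Standard, Standard, Premium): Velox gets 10, best alternative 3; Turo gets 5, best alternative 1; Glide gets 19, best alternative 5. No profitable deviation — NE.
(Standard, Plus, Plus): Velox gets 16, best alternative 13; Turo gets 12, best alternative 9; Glide gets 16, best alternative 13. No profitable deviation — NE.
(Standard, Plus, Premium): Velox can switch to Plus (7 → 18). Not NE.
(Plus, Standard, Plus): Turo can switch to Plus (5 → 20). Not NE.
(Plus, Standard, Premium): Velox can switch to Standard (3 → 10). Not NE.
(Plus, Plus, Plus): Velox can switch to Standard (13 → 16). Not NE.
(Plus, Plus, Premium): Glide can switch to Plus (4 → 12). Not NE.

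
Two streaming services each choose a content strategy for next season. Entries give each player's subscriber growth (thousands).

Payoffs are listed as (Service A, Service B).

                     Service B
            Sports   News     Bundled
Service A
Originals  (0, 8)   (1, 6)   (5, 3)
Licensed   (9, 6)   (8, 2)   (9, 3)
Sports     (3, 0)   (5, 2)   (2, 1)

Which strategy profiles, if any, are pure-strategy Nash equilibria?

Mark each player's best response to every combination of opponents' strategies; a profile where every player is best-responding is a pure Nash equilibrium.
Service A against Sports: payoffs 0, 9, 3 → best response Licensed.
Service A against News: payoffs 1, 8, 5 → best response Licensed.
Service A against Bundled: payoffs 5, 9, 2 → best response Licensed.
Service B against Originals: payoffs 8, 6, 3 → best response Sports.
Service B against Licensed: payoffs 6, 2, 3 → best response Sports.
Service B against Sports: payoffs 0, 2, 1 → best response News.
Mutual best responses: (Licensed, Sports).

The unique pure-strategy Nash equilibrium is (Licensed, Sports).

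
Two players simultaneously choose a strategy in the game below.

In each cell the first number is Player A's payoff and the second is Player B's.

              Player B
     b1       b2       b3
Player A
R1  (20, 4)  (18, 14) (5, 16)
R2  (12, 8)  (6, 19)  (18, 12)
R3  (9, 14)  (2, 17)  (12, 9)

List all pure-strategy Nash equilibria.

No pure-strategy Nash equilibrium.

For each strategy profile, look for a profitable unilateral deviation.
(R1, b1): Player B can switch to b2 (4 → 14). Not NE.
(R1, b2): Player B can switch to b3 (14 → 16). Not NE.
(R1, b3): Player A can switch to R2 (5 → 18). Not NE.
(R2, b1): Player A can switch to R1 (12 → 20). Not NE.
(R2, b2): Player A can switch to R1 (6 → 18). Not NE.
(R2, b3): Player B can switch to b2 (12 → 19). Not NE.
(R3, b1): Player A can switch to R1 (9 → 20). Not NE.
(R3, b2): Player A can switch to R1 (2 → 18). Not NE.
(R3, b3): Player A can switch to R2 (12 → 18). Not NE.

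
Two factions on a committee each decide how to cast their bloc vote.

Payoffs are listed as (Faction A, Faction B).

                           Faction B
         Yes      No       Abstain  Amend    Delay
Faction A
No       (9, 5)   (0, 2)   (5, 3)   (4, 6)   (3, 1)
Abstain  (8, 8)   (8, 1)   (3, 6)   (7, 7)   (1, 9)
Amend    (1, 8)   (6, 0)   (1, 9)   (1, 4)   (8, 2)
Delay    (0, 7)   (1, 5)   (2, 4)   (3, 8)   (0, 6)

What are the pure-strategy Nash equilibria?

No pure-strategy Nash equilibrium.

For each player, find the best response to each opponent profile; mutual best responses are the pure NE.
Faction A against Yes: payoffs 9, 8, 1, 0 → best response No.
Faction A against No: payoffs 0, 8, 6, 1 → best response Abstain.
Faction A against Abstain: payoffs 5, 3, 1, 2 → best response No.
Faction A against Amend: payoffs 4, 7, 1, 3 → best response Abstain.
Faction A against Delay: payoffs 3, 1, 8, 0 → best response Amend.
Faction B against No: payoffs 5, 2, 3, 6, 1 → best response Amend.
Faction B against Abstain: payoffs 8, 1, 6, 7, 9 → best response Delay.
Faction B against Amend: payoffs 8, 0, 9, 4, 2 → best response Abstain.
Faction B against Delay: payoffs 7, 5, 4, 8, 6 → best response Amend.
No profile is a mutual best response for all players.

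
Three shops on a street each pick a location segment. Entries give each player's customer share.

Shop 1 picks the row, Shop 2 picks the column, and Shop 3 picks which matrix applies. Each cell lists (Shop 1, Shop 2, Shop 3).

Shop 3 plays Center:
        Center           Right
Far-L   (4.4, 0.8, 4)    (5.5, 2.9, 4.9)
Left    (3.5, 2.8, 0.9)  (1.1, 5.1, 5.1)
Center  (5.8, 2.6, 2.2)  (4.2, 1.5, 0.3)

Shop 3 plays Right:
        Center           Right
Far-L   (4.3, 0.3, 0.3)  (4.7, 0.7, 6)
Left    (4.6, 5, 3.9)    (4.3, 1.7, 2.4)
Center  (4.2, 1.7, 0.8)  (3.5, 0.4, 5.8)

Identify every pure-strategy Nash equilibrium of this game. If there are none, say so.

(Far-L, Center, Center): Shop 1 can switch to Center (4.4 → 5.8). Not NE.
(Far-L, Center, Right): Shop 1 can switch to Left (4.3 → 4.6). Not NE.
(Far-L, Right, Center): Shop 3 can switch to Right (4.9 → 6). Not NE.
(Far-L, Right, Right): Shop 1 gets 4.7, best alternative 4.3; Shop 2 gets 0.7, best alternative 0.3; Shop 3 gets 6, best alternative 4.9. No profitable deviation — NE.
(Left, Center, Center): Shop 1 can switch to Far-L (3.5 → 4.4). Not NE.
(Left, Center, Right): Shop 1 gets 4.6, best alternative 4.3; Shop 2 gets 5, best alternative 1.7; Shop 3 gets 3.9, best alternative 0.9. No profitable deviation — NE.
(Left, Right, Center): Shop 1 can switch to Far-L (1.1 → 5.5). Not NE.
(Left, Right, Right): Shop 1 can switch to Far-L (4.3 → 4.7). Not NE.
(Center, Center, Center): Shop 1 gets 5.8, best alternative 4.4; Shop 2 gets 2.6, best alternative 1.5; Shop 3 gets 2.2, best alternative 0.8. No profitable deviation — NE.
(Center, Center, Right): Shop 1 can switch to Far-L (4.2 → 4.3). Not NE.
(Center, Right, Center): Shop 1 can switch to Far-L (4.2 → 5.5). Not NE.
(The remaining 1 profile has a profitable deviation by the same check.)

(Far-L, Right, Right); (Left, Center, Right); (Center, Center, Center)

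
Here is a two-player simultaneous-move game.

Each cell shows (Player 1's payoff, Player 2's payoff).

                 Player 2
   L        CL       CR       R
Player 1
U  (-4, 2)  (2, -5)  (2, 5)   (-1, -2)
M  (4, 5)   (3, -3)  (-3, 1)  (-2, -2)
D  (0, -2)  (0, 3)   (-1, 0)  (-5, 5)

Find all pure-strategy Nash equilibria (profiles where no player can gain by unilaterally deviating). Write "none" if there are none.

(U, L): Player 1 can switch to M (-4 → 4). Not NE.
(U, CL): Player 1 can switch to M (2 → 3). Not NE.
(U, CR): Player 1 gets 2, best alternative -1; Player 2 gets 5, best alternative 2. No profitable deviation — NE.
(U, R): Player 2 can switch to L (-2 → 2). Not NE.
(M, L): Player 1 gets 4, best alternative 0; Player 2 gets 5, best alternative 1. No profitable deviation — NE.
(M, CL): Player 2 can switch to L (-3 → 5). Not NE.
(M, CR): Player 1 can switch to U (-3 → 2). Not NE.
(M, R): Player 1 can switch to U (-2 → -1). Not NE.
(D, L): Player 1 can switch to M (0 → 4). Not NE.
(D, CL): Player 1 can switch to U (0 → 2). Not NE.
(D, CR): Player 1 can switch to U (-1 → 2). Not NE.
(D, R): Player 1 can switch to U (-5 → -1). Not NE.

(U, CR), (M, L)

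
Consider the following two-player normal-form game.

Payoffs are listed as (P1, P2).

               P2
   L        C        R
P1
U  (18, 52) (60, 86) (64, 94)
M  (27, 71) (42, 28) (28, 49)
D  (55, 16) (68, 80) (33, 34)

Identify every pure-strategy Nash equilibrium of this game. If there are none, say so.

For each strategy profile, look for a profitable unilateral deviation.
(U, L): P1 can switch to M (18 → 27). Not NE.
(U, C): P1 can switch to D (60 → 68). Not NE.
(U, R): P1 gets 64, best alternative 33; P2 gets 94, best alternative 86. No profitable deviation — NE.
(M, L): P1 can switch to D (27 → 55). Not NE.
(M, C): P1 can switch to U (42 → 60). Not NE.
(M, R): P1 can switch to U (28 → 64). Not NE.
(D, L): P2 can switch to C (16 → 80). Not NE.
(D, C): P1 gets 68, best alternative 60; P2 gets 80, best alternative 34. No profitable deviation — NE.
(D, R): P1 can switch to U (33 → 64). Not NE.

The pure Nash equilibria are (U, R); (D, C).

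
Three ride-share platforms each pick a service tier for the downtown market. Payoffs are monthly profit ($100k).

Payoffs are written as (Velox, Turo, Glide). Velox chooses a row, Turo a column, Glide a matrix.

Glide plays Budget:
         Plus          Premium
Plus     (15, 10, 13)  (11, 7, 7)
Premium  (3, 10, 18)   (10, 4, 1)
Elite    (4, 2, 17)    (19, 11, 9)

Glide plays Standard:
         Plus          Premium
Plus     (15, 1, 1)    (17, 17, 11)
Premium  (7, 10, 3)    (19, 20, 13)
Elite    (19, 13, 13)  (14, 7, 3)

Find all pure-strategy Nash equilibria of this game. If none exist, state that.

Velox against (Plus, Budget): payoffs 15, 3, 4 → best response Plus.
Velox against (Plus, Standard): payoffs 15, 7, 19 → best response Elite.
Velox against (Premium, Budget): payoffs 11, 10, 19 → best response Elite.
Velox against (Premium, Standard): payoffs 17, 19, 14 → best response Premium.
Turo against (Plus, Budget): payoffs 10, 7 → best response Plus.
Turo against (Plus, Standard): payoffs 1, 17 → best response Premium.
Turo against (Premium, Budget): payoffs 10, 4 → best response Plus.
Turo against (Premium, Standard): payoffs 10, 20 → best response Premium.
Turo against (Elite, Budget): payoffs 2, 11 → best response Premium.
Turo against (Elite, Standard): payoffs 13, 7 → best response Plus.
Glide against (Plus, Plus): payoffs 13, 1 → best response Budget.
Glide against (Plus, Premium): payoffs 7, 11 → best response Standard.
Glide against (Premium, Plus): payoffs 18, 3 → best response Budget.
Glide against (Premium, Premium): payoffs 1, 13 → best response Standard.
Glide against (Elite, Plus): payoffs 17, 13 → best response Budget.
Glide against (Elite, Premium): payoffs 9, 3 → best response Budget.
Mutual best responses: (Plus, Plus, Budget); (Premium, Premium, Standard); (Elite, Premium, Budget).

(Plus, Plus, Budget) and (Premium, Premium, Standard) and (Elite, Premium, Budget)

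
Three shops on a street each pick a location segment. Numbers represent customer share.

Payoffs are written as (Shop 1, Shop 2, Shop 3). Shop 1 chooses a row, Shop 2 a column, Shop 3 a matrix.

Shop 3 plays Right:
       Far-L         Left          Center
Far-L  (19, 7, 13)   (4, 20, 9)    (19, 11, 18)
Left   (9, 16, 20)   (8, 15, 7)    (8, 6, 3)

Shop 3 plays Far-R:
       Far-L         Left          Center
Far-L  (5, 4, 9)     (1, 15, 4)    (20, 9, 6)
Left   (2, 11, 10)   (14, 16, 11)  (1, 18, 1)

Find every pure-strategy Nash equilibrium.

(Far-L, Far-L, Right): Shop 2 can switch to Left (7 → 20). Not NE.
(Far-L, Far-L, Far-R): Shop 2 can switch to Left (4 → 15). Not NE.
(Far-L, Left, Right): Shop 1 can switch to Left (4 → 8). Not NE.
(Far-L, Left, Far-R): Shop 1 can switch to Left (1 → 14). Not NE.
(Far-L, Center, Right): Shop 2 can switch to Left (11 → 20). Not NE.
(Far-L, Center, Far-R): Shop 2 can switch to Left (9 → 15). Not NE.
(Left, Far-L, Right): Shop 1 can switch to Far-L (9 → 19). Not NE.
(Left, Far-L, Far-R): Shop 1 can switch to Far-L (2 → 5). Not NE.
(Left, Left, Right): Shop 2 can switch to Far-L (15 → 16). Not NE.
(Left, Left, Far-R): Shop 2 can switch to Center (16 → 18). Not NE.
(The remaining 2 profiles each have a profitable deviation by the same check.)

There is no pure-strategy Nash equilibrium.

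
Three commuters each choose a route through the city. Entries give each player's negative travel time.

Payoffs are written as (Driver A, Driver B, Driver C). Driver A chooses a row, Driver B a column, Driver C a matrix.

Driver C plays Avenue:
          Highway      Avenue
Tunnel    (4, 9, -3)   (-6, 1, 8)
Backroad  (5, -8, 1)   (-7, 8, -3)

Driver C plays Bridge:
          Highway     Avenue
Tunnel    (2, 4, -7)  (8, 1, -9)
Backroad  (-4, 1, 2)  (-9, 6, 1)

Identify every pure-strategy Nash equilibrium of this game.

For each strategy profile, look for a profitable unilateral deviation.
(Tunnel, Highway, Avenue): Driver A can switch to Backroad (4 → 5). Not NE.
(Tunnel, Highway, Bridge): Driver C can switch to Avenue (-7 → -3). Not NE.
(Tunnel, Avenue, Avenue): Driver B can switch to Highway (1 → 9). Not NE.
(Tunnel, Avenue, Bridge): Driver B can switch to Highway (1 → 4). Not NE.
(Backroad, Highway, Avenue): Driver B can switch to Avenue (-8 → 8). Not NE.
(Backroad, Highway, Bridge): Driver A can switch to Tunnel (-4 → 2). Not NE.
(The remaining 2 profiles each have a profitable deviation by the same check.)

This game has no pure Nash equilibrium.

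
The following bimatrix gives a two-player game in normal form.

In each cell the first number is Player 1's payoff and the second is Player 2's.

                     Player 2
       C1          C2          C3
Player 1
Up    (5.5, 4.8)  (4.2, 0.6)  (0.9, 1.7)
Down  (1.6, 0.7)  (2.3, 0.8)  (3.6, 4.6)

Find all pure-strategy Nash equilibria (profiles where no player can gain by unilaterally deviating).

The pure Nash equilibria are (Up, C1); (Down, C3).

Check each profile: it is a Nash equilibrium iff no player can strictly gain by switching unilaterally.
(Up, C1): Player 1 gets 5.5, best alternative 1.6; Player 2 gets 4.8, best alternative 1.7. No profitable deviation — NE.
(Up, C2): Player 2 can switch to C1 (0.6 → 4.8). Not NE.
(Up, C3): Player 1 can switch to Down (0.9 → 3.6). Not NE.
(Down, C1): Player 1 can switch to Up (1.6 → 5.5). Not NE.
(Down, C2): Player 1 can switch to Up (2.3 → 4.2). Not NE.
(Down, C3): Player 1 gets 3.6, best alternative 0.9; Player 2 gets 4.6, best alternative 0.8. No profitable deviation — NE.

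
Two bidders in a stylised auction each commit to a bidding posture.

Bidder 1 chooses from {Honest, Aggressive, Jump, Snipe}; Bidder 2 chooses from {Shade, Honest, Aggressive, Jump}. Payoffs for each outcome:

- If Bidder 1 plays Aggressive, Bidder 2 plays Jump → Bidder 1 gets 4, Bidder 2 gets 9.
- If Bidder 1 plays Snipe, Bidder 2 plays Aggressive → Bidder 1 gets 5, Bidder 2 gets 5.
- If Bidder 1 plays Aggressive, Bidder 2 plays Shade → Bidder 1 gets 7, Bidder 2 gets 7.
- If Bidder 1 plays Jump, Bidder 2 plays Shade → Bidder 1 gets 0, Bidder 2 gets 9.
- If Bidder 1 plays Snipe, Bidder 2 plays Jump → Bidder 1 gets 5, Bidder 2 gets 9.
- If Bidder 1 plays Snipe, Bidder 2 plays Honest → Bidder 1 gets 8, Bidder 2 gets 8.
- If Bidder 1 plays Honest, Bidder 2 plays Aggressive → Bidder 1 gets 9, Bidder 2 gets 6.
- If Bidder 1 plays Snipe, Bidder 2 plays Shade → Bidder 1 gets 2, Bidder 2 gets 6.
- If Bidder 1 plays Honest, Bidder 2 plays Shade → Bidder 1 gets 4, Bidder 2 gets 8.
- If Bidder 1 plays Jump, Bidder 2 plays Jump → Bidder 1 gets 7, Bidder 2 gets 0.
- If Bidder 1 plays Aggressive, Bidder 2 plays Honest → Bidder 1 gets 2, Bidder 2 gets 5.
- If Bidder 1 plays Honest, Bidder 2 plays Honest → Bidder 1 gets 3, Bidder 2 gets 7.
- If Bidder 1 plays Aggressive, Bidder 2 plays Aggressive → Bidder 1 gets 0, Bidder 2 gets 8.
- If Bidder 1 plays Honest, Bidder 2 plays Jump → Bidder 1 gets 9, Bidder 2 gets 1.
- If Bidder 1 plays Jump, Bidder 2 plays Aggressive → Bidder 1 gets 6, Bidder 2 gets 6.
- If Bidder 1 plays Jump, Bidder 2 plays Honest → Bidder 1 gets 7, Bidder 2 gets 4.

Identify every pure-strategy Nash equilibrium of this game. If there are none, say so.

There is no pure-strategy Nash equilibrium.

(Honest, Shade): Bidder 1 can switch to Aggressive (4 → 7). Not NE.
(Honest, Honest): Bidder 1 can switch to Jump (3 → 7). Not NE.
(Honest, Aggressive): Bidder 2 can switch to Shade (6 → 8). Not NE.
(Honest, Jump): Bidder 2 can switch to Shade (1 → 8). Not NE.
(Aggressive, Shade): Bidder 2 can switch to Aggressive (7 → 8). Not NE.
(Aggressive, Honest): Bidder 1 can switch to Honest (2 → 3). Not NE.
(The remaining 10 profiles each have a profitable deviation by the same check.)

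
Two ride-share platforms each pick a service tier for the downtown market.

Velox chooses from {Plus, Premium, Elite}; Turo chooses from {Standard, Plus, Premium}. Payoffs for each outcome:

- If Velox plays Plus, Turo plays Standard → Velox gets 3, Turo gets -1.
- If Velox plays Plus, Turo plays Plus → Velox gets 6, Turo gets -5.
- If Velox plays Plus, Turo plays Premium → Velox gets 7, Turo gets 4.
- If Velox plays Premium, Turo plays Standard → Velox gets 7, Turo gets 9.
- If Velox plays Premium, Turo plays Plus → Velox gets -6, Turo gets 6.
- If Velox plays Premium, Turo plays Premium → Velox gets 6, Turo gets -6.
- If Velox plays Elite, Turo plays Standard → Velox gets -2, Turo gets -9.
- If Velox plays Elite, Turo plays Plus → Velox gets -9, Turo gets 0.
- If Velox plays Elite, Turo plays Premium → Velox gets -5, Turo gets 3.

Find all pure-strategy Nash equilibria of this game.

The pure Nash equilibria are (Plus, Premium), (Premium, Standard).

For each strategy profile, look for a profitable unilateral deviation.
(Plus, Standard): Velox can switch to Premium (3 → 7). Not NE.
(Plus, Plus): Turo can switch to Standard (-5 → -1). Not NE.
(Plus, Premium): Velox gets 7, best alternative 6; Turo gets 4, best alternative -1. No profitable deviation — NE.
(Premium, Standard): Velox gets 7, best alternative 3; Turo gets 9, best alternative 6. No profitable deviation — NE.
(Premium, Plus): Velox can switch to Plus (-6 → 6). Not NE.
(Premium, Premium): Velox can switch to Plus (6 → 7). Not NE.
(Elite, Standard): Velox can switch to Plus (-2 → 3). Not NE.
(Elite, Plus): Velox can switch to Plus (-9 → 6). Not NE.
(Elite, Premium): Velox can switch to Plus (-5 → 7). Not NE.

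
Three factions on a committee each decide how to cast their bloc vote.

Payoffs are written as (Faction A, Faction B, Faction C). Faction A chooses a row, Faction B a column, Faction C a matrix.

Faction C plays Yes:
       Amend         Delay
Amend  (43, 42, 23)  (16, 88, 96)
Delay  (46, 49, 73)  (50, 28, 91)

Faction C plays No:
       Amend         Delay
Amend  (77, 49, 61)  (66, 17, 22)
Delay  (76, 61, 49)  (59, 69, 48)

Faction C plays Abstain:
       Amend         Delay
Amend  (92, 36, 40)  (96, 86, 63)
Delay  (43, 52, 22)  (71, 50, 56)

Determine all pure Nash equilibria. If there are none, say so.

Pure-strategy Nash equilibria: (Amend, Amend, No), (Delay, Amend, Yes)

Faction A against (Amend, Yes): payoffs 43, 46 → best response Delay.
Faction A against (Amend, No): payoffs 77, 76 → best response Amend.
Faction A against (Amend, Abstain): payoffs 92, 43 → best response Amend.
Faction A against (Delay, Yes): payoffs 16, 50 → best response Delay.
Faction A against (Delay, No): payoffs 66, 59 → best response Amend.
Faction A against (Delay, Abstain): payoffs 96, 71 → best response Amend.
Faction B against (Amend, Yes): payoffs 42, 88 → best response Delay.
Faction B against (Amend, No): payoffs 49, 17 → best response Amend.
Faction B against (Amend, Abstain): payoffs 36, 86 → best response Delay.
Faction B against (Delay, Yes): payoffs 49, 28 → best response Amend.
Faction B against (Delay, No): payoffs 61, 69 → best response Delay.
Faction B against (Delay, Abstain): payoffs 52, 50 → best response Amend.
Faction C against (Amend, Amend): payoffs 23, 61, 40 → best response No.
Faction C against (Amend, Delay): payoffs 96, 22, 63 → best response Yes.
Faction C against (Delay, Amend): payoffs 73, 49, 22 → best response Yes.
Faction C against (Delay, Delay): payoffs 91, 48, 56 → best response Yes.
Mutual best responses: (Amend, Amend, No); (Delay, Amend, Yes).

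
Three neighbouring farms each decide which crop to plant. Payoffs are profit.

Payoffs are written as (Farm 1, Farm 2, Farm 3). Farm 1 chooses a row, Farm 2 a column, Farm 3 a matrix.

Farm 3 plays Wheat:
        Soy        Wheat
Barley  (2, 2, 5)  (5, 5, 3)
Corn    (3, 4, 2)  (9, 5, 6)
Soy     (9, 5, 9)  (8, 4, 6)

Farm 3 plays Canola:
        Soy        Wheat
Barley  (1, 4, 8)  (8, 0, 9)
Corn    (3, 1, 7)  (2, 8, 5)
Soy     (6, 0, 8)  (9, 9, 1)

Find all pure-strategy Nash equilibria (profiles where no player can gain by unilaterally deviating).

The pure Nash equilibria are (Corn, Wheat, Wheat), (Soy, Soy, Wheat).

For each strategy profile, look for a profitable unilateral deviation.
(Barley, Soy, Wheat): Farm 1 can switch to Corn (2 → 3). Not NE.
(Barley, Soy, Canola): Farm 1 can switch to Corn (1 → 3). Not NE.
(Barley, Wheat, Wheat): Farm 1 can switch to Corn (5 → 9). Not NE.
(Barley, Wheat, Canola): Farm 1 can switch to Soy (8 → 9). Not NE.
(Corn, Soy, Wheat): Farm 1 can switch to Soy (3 → 9). Not NE.
(Corn, Soy, Canola): Farm 1 can switch to Soy (3 → 6). Not NE.
(Corn, Wheat, Wheat): Farm 1 gets 9, best alternative 8; Farm 2 gets 5, best alternative 4; Farm 3 gets 6, best alternative 5. No profitable deviation — NE.
(Corn, Wheat, Canola): Farm 1 can switch to Barley (2 → 8). Not NE.
(Soy, Soy, Wheat): Farm 1 gets 9, best alternative 3; Farm 2 gets 5, best alternative 4; Farm 3 gets 9, best alternative 8. No profitable deviation — NE.
(Soy, Soy, Canola): Farm 2 can switch to Wheat (0 → 9). Not NE.
(Soy, Wheat, Wheat): Farm 1 can switch to Corn (8 → 9). Not NE.
(Soy, Wheat, Canola): Farm 3 can switch to Wheat (1 → 6). Not NE.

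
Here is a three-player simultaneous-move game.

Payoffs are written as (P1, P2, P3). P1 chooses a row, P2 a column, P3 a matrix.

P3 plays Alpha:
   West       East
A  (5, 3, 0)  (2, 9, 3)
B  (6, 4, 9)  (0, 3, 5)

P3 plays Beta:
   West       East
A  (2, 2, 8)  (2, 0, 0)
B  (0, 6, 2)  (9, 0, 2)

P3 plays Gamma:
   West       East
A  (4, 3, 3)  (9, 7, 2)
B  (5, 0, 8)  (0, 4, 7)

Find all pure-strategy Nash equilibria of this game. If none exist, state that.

Mark each player's best response to every combination of opponents' strategies; a profile where every player is best-responding is a pure Nash equilibrium.
P1 against (West, Alpha): payoffs 5, 6 → best response B.
P1 against (West, Beta): payoffs 2, 0 → best response A.
P1 against (West, Gamma): payoffs 4, 5 → best response B.
P1 against (East, Alpha): payoffs 2, 0 → best response A.
P1 against (East, Beta): payoffs 2, 9 → best response B.
P1 against (East, Gamma): payoffs 9, 0 → best response A.
P2 against (A, Alpha): payoffs 3, 9 → best response East.
P2 against (A, Beta): payoffs 2, 0 → best response West.
P2 against (A, Gamma): payoffs 3, 7 → best response East.
P2 against (B, Alpha): payoffs 4, 3 → best response West.
P2 against (B, Beta): payoffs 6, 0 → best response West.
P2 against (B, Gamma): payoffs 0, 4 → best response East.
P3 against (A, West): payoffs 0, 8, 3 → best response Beta.
P3 against (A, East): payoffs 3, 0, 2 → best response Alpha.
P3 against (B, West): payoffs 9, 2, 8 → best response Alpha.
P3 against (B, East): payoffs 5, 2, 7 → best response Gamma.
Mutual best responses: (A, West, Beta); (A, East, Alpha); (B, West, Alpha).

The pure Nash equilibria are (A, West, Beta); (A, East, Alpha); (B, West, Alpha).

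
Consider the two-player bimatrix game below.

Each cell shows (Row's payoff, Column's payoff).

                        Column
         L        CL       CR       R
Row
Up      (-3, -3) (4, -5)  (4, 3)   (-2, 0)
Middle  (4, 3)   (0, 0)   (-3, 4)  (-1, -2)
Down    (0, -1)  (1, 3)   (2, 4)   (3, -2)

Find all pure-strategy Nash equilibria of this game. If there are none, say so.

Check each profile: it is a Nash equilibrium iff no player can strictly gain by switching unilaterally.
(Up, L): Row can switch to Middle (-3 → 4). Not NE.
(Up, CL): Column can switch to L (-5 → -3). Not NE.
(Up, CR): Row gets 4, best alternative 2; Column gets 3, best alternative 0. No profitable deviation — NE.
(Up, R): Row can switch to Middle (-2 → -1). Not NE.
(Middle, L): Column can switch to CR (3 → 4). Not NE.
(Middle, CL): Row can switch to Up (0 → 4). Not NE.
(Middle, CR): Row can switch to Up (-3 → 4). Not NE.
(The remaining 5 profiles each have a profitable deviation by the same check.)

(Up, CR)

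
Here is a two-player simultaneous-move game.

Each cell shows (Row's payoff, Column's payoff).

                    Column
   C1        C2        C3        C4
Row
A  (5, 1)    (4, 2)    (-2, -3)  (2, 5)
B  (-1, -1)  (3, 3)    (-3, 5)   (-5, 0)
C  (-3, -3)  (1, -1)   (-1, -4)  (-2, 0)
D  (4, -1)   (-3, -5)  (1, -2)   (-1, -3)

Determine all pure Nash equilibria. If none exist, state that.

(A, C4)

For each player, find the best response to each opponent profile; mutual best responses are the pure NE.
Row against C1: payoffs 5, -1, -3, 4 → best response A.
Row against C2: payoffs 4, 3, 1, -3 → best response A.
Row against C3: payoffs -2, -3, -1, 1 → best response D.
Row against C4: payoffs 2, -5, -2, -1 → best response A.
Column against A: payoffs 1, 2, -3, 5 → best response C4.
Column against B: payoffs -1, 3, 5, 0 → best response C3.
Column against C: payoffs -3, -1, -4, 0 → best response C4.
Column against D: payoffs -1, -5, -2, -3 → best response C1.
Mutual best responses: (A, C4).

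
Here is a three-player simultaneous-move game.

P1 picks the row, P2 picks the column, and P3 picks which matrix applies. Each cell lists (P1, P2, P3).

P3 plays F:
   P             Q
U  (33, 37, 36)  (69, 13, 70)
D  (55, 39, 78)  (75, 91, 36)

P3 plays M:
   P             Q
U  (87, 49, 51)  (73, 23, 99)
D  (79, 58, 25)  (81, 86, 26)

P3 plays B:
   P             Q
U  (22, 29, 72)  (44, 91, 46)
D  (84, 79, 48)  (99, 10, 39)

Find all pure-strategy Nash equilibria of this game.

none

For each strategy profile, look for a profitable unilateral deviation.
(U, P, F): P1 can switch to D (33 → 55). Not NE.
(U, P, M): P3 can switch to B (51 → 72). Not NE.
(U, P, B): P1 can switch to D (22 → 84). Not NE.
(U, Q, F): P1 can switch to D (69 → 75). Not NE.
(U, Q, M): P1 can switch to D (73 → 81). Not NE.
(U, Q, B): P1 can switch to D (44 → 99). Not NE.
(The remaining 6 profiles each have a profitable deviation by the same check.)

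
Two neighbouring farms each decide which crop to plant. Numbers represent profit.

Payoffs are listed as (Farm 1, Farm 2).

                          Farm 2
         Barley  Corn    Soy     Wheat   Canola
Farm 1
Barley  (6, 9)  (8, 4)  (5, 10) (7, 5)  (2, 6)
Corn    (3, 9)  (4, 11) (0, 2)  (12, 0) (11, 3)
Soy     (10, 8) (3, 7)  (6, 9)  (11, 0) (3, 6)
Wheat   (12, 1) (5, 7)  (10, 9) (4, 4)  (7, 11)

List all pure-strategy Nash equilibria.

For each strategy profile, look for a profitable unilateral deviation.
(Barley, Barley): Farm 1 can switch to Soy (6 → 10). Not NE.
(Barley, Corn): Farm 2 can switch to Barley (4 → 9). Not NE.
(Barley, Soy): Farm 1 can switch to Soy (5 → 6). Not NE.
(Barley, Wheat): Farm 1 can switch to Corn (7 → 12). Not NE.
(Barley, Canola): Farm 1 can switch to Corn (2 → 11). Not NE.
(Corn, Barley): Farm 1 can switch to Barley (3 → 6). Not NE.
(Corn, Corn): Farm 1 can switch to Barley (4 → 8). Not NE.
(Corn, Soy): Farm 1 can switch to Barley (0 → 5). Not NE.
(The remaining 12 profiles each have a profitable deviation by the same check.)

No pure-strategy Nash equilibrium.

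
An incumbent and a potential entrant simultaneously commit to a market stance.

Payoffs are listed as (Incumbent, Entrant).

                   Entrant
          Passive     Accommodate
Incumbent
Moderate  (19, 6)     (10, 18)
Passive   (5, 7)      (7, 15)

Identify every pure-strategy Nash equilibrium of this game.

Incumbent against Passive: payoffs 19, 5 → best response Moderate.
Incumbent against Accommodate: payoffs 10, 7 → best response Moderate.
Entrant against Moderate: payoffs 6, 18 → best response Accommodate.
Entrant against Passive: payoffs 7, 15 → best response Accommodate.
Mutual best responses: (Moderate, Accommodate).

(Moderate, Accommodate)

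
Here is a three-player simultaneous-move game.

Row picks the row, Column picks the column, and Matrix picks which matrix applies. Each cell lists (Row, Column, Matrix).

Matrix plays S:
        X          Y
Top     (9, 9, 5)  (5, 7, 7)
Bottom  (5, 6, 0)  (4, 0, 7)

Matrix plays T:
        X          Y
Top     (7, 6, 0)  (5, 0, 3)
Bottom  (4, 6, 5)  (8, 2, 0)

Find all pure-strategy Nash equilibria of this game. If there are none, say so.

Pure NE: (Top, X, S)

For each player, find the best response to each opponent profile; mutual best responses are the pure NE.
Row against (X, S): payoffs 9, 5 → best response Top.
Row against (X, T): payoffs 7, 4 → best response Top.
Row against (Y, S): payoffs 5, 4 → best response Top.
Row against (Y, T): payoffs 5, 8 → best response Bottom.
Column against (Top, S): payoffs 9, 7 → best response X.
Column against (Top, T): payoffs 6, 0 → best response X.
Column against (Bottom, S): payoffs 6, 0 → best response X.
Column against (Bottom, T): payoffs 6, 2 → best response X.
Matrix against (Top, X): payoffs 5, 0 → best response S.
Matrix against (Top, Y): payoffs 7, 3 → best response S.
Matrix against (Bottom, X): payoffs 0, 5 → best response T.
Matrix against (Bottom, Y): payoffs 7, 0 → best response S.
Mutual best responses: (Top, X, S).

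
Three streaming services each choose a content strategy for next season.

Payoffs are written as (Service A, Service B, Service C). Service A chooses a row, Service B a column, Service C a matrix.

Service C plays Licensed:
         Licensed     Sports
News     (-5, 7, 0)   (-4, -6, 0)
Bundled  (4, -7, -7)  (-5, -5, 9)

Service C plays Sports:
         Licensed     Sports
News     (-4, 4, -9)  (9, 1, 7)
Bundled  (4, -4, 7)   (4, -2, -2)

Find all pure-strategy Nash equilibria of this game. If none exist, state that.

Service A against (Licensed, Licensed): payoffs -5, 4 → best response Bundled.
Service A against (Licensed, Sports): payoffs -4, 4 → best response Bundled.
Service A against (Sports, Licensed): payoffs -4, -5 → best response News.
Service A against (Sports, Sports): payoffs 9, 4 → best response News.
Service B against (News, Licensed): payoffs 7, -6 → best response Licensed.
Service B against (News, Sports): payoffs 4, 1 → best response Licensed.
Service B against (Bundled, Licensed): payoffs -7, -5 → best response Sports.
Service B against (Bundled, Sports): payoffs -4, -2 → best response Sports.
Service C against (News, Licensed): payoffs 0, -9 → best response Licensed.
Service C against (News, Sports): payoffs 0, 7 → best response Sports.
Service C against (Bundled, Licensed): payoffs -7, 7 → best response Sports.
Service C against (Bundled, Sports): payoffs 9, -2 → best response Licensed.
No profile is a mutual best response for all players.

There is no pure-strategy Nash equilibrium.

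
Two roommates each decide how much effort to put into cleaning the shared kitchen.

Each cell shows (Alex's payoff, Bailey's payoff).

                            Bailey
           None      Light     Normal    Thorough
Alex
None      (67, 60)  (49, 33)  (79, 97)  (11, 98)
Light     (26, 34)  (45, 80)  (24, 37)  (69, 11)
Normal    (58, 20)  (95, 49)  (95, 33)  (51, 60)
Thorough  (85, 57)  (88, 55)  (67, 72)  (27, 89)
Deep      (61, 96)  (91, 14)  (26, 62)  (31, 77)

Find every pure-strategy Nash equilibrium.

(None, None): Alex can switch to Thorough (67 → 85). Not NE.
(None, Light): Alex can switch to Normal (49 → 95). Not NE.
(None, Normal): Alex can switch to Normal (79 → 95). Not NE.
(None, Thorough): Alex can switch to Light (11 → 69). Not NE.
(Light, None): Alex can switch to None (26 → 67). Not NE.
(Light, Light): Alex can switch to None (45 → 49). Not NE.
(The remaining 14 profiles each have a profitable deviation by the same check.)

none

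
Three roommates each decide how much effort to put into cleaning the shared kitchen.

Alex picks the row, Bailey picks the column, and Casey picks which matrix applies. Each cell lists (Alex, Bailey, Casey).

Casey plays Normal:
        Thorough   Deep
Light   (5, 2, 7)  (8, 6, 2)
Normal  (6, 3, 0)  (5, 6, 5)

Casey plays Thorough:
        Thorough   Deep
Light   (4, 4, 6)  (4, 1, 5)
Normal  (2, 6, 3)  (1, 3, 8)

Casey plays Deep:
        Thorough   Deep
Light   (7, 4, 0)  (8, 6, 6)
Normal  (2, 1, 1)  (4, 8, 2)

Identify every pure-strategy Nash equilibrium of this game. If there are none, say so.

The unique pure-strategy Nash equilibrium is (Light, Deep, Deep).

For each player, find the best response to each opponent profile; mutual best responses are the pure NE.
Alex against (Thorough, Normal): payoffs 5, 6 → best response Normal.
Alex against (Thorough, Thorough): payoffs 4, 2 → best response Light.
Alex against (Thorough, Deep): payoffs 7, 2 → best response Light.
Alex against (Deep, Normal): payoffs 8, 5 → best response Light.
Alex against (Deep, Thorough): payoffs 4, 1 → best response Light.
Alex against (Deep, Deep): payoffs 8, 4 → best response Light.
Bailey against (Light, Normal): payoffs 2, 6 → best response Deep.
Bailey against (Light, Thorough): payoffs 4, 1 → best response Thorough.
Bailey against (Light, Deep): payoffs 4, 6 → best response Deep.
Bailey against (Normal, Normal): payoffs 3, 6 → best response Deep.
Bailey against (Normal, Thorough): payoffs 6, 3 → best response Thorough.
Bailey against (Normal, Deep): payoffs 1, 8 → best response Deep.
Casey against (Light, Thorough): payoffs 7, 6, 0 → best response Normal.
Casey against (Light, Deep): payoffs 2, 5, 6 → best response Deep.
Casey against (Normal, Thorough): payoffs 0, 3, 1 → best response Thorough.
Casey against (Normal, Deep): payoffs 5, 8, 2 → best response Thorough.
Mutual best responses: (Light, Deep, Deep).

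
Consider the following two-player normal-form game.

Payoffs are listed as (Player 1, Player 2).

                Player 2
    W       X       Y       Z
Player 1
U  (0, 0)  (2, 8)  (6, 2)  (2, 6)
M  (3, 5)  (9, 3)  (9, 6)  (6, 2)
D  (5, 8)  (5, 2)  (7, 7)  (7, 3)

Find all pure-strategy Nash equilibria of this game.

(U, W): Player 1 can switch to M (0 → 3). Not NE.
(U, X): Player 1 can switch to M (2 → 9). Not NE.
(U, Y): Player 1 can switch to M (6 → 9). Not NE.
(U, Z): Player 1 can switch to M (2 → 6). Not NE.
(M, W): Player 1 can switch to D (3 → 5). Not NE.
(M, X): Player 2 can switch to W (3 → 5). Not NE.
(M, Y): Player 1 gets 9, best alternative 7; Player 2 gets 6, best alternative 5. No profitable deviation — NE.
(M, Z): Player 1 can switch to D (6 → 7). Not NE.
(D, W): Player 1 gets 5, best alternative 3; Player 2 gets 8, best alternative 7. No profitable deviation — NE.
(D, X): Player 1 can switch to M (5 → 9). Not NE.
(D, Y): Player 1 can switch to M (7 → 9). Not NE.
(D, Z): Player 2 can switch to W (3 → 8). Not NE.

(M, Y) and (D, W)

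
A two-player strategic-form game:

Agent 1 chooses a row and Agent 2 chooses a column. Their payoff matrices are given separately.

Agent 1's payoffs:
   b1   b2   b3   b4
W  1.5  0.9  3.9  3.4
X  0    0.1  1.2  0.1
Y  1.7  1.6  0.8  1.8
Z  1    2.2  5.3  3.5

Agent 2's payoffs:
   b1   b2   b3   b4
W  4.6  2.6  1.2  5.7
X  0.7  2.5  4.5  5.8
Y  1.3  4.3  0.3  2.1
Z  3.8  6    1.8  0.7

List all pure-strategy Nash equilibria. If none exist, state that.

Mark each player's best response to every combination of opponents' strategies; a profile where every player is best-responding is a pure Nash equilibrium.
Agent 1 against b1: payoffs 1.5, 0, 1.7, 1 → best response Y.
Agent 1 against b2: payoffs 0.9, 0.1, 1.6, 2.2 → best response Z.
Agent 1 against b3: payoffs 3.9, 1.2, 0.8, 5.3 → best response Z.
Agent 1 against b4: payoffs 3.4, 0.1, 1.8, 3.5 → best response Z.
Agent 2 against W: payoffs 4.6, 2.6, 1.2, 5.7 → best response b4.
Agent 2 against X: payoffs 0.7, 2.5, 4.5, 5.8 → best response b4.
Agent 2 against Y: payoffs 1.3, 4.3, 0.3, 2.1 → best response b2.
Agent 2 against Z: payoffs 3.8, 6, 1.8, 0.7 → best response b2.
Mutual best responses: (Z, b2).

The unique pure-strategy Nash equilibrium is (Z, b2).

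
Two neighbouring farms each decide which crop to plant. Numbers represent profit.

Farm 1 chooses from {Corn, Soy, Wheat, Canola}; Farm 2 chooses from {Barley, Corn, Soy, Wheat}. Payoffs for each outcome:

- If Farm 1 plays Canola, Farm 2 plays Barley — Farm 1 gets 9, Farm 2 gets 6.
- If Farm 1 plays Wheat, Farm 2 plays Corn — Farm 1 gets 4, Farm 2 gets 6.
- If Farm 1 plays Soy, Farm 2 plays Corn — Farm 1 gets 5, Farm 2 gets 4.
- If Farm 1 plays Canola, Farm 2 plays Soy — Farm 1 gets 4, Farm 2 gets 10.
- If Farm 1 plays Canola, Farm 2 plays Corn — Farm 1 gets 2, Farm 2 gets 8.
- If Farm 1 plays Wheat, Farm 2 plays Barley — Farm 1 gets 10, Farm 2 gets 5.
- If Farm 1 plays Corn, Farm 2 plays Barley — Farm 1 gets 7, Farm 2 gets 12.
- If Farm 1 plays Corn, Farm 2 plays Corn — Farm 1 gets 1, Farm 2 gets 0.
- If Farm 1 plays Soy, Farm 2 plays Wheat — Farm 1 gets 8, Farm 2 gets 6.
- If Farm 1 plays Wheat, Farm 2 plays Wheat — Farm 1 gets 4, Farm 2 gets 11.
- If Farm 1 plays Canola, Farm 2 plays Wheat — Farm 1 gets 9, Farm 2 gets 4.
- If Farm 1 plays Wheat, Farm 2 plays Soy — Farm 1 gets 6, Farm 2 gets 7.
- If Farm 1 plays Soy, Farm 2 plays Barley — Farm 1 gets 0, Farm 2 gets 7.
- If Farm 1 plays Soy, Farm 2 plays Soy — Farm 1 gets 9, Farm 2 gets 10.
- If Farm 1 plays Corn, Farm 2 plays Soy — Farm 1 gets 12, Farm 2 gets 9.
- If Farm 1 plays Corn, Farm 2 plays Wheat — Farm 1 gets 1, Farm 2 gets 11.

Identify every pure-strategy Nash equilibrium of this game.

No pure-strategy Nash equilibrium.

For each strategy profile, look for a profitable unilateral deviation.
(Corn, Barley): Farm 1 can switch to Wheat (7 → 10). Not NE.
(Corn, Corn): Farm 1 can switch to Soy (1 → 5). Not NE.
(Corn, Soy): Farm 2 can switch to Barley (9 → 12). Not NE.
(Corn, Wheat): Farm 1 can switch to Soy (1 → 8). Not NE.
(Soy, Barley): Farm 1 can switch to Corn (0 → 7). Not NE.
(Soy, Corn): Farm 2 can switch to Barley (4 → 7). Not NE.
(The remaining 10 profiles each have a profitable deviation by the same check.)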